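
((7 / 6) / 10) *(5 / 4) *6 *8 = 7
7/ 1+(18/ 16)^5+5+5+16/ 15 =9765863/ 491520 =19.87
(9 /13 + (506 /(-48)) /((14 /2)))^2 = 3157729 /4769856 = 0.66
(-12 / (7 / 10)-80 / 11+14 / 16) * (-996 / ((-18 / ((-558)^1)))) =111933219 / 154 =726839.08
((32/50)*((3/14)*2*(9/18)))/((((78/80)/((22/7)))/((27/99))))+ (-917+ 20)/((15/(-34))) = 6476126/3185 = 2033.32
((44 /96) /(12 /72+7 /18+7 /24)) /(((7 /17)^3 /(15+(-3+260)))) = 2107.68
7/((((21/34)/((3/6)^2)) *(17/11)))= 11/6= 1.83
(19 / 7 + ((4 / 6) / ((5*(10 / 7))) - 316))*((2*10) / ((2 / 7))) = -328852 / 15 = -21923.47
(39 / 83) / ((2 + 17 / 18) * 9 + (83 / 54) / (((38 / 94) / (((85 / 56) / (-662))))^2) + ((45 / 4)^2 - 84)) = 1044858792466944 / 153572584549743265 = 0.01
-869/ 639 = -1.36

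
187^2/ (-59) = -34969/ 59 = -592.69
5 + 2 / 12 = 31 / 6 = 5.17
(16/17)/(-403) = -0.00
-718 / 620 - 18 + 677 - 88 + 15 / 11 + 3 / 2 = 976463 / 1705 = 572.71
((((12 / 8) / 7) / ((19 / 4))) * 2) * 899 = 10788 / 133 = 81.11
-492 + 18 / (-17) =-8382 / 17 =-493.06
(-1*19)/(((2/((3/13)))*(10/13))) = -57/20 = -2.85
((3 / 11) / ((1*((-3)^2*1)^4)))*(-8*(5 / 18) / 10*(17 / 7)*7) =-34 / 216513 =-0.00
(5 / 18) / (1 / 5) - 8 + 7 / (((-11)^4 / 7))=-1741397 / 263538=-6.61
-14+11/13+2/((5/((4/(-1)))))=-959/65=-14.75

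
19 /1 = 19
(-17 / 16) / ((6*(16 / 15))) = -0.17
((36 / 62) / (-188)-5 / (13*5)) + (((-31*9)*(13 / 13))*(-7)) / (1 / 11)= 813815975 / 37882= 21482.92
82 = 82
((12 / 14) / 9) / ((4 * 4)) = 1 / 168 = 0.01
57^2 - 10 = 3239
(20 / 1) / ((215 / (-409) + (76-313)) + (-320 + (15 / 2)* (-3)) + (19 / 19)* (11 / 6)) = -12270 / 354721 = -0.03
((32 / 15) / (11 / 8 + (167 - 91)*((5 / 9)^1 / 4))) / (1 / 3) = 2304 / 4295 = 0.54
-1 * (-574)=574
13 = 13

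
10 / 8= 5 / 4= 1.25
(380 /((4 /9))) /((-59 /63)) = -53865 /59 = -912.97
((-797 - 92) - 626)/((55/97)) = -29391/11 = -2671.91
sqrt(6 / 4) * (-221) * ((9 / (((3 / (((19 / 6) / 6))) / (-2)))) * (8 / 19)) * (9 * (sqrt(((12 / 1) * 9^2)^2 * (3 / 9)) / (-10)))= -644436 * sqrt(2) / 5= -182274.03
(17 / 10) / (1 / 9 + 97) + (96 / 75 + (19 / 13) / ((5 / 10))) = 2397713 / 568100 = 4.22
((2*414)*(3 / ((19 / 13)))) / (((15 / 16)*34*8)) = 10764 / 1615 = 6.67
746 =746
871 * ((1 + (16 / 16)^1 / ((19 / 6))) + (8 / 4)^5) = 551343 / 19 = 29018.05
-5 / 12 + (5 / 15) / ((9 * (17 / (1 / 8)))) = -1529 / 3672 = -0.42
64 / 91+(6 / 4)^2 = 1075 / 364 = 2.95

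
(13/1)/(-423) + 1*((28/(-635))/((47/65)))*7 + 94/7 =4877693/376047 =12.97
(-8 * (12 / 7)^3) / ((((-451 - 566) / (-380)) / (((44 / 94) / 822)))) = -2140160 / 249569201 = -0.01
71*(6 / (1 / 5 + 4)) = 710 / 7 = 101.43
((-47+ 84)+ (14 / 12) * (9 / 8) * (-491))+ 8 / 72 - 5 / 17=-607.62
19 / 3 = 6.33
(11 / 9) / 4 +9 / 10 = 217 / 180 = 1.21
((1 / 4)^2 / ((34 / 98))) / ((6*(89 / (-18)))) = -147 / 24208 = -0.01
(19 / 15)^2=361 / 225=1.60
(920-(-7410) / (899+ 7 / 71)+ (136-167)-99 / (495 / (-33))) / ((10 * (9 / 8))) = 288488158 / 3590775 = 80.34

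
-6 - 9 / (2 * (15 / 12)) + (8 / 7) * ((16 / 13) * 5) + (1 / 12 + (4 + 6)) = 41039 / 5460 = 7.52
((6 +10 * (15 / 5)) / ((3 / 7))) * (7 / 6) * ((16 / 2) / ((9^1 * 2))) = 392 / 9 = 43.56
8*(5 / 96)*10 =4.17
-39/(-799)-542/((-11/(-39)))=-16888833/8789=-1921.59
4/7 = 0.57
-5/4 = -1.25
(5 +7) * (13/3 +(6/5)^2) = 1732/25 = 69.28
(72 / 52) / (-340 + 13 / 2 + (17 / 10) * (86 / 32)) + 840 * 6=1149416400 / 228059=5040.00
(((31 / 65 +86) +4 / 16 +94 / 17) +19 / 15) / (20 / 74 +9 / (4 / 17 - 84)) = 3266958956 / 5687877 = 574.37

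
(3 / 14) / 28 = 3 / 392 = 0.01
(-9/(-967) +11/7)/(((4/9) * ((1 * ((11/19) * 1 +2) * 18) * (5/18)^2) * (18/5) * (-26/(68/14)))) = -1555245/30182971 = -0.05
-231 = -231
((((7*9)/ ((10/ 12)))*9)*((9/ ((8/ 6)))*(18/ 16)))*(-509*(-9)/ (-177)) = -133723.47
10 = 10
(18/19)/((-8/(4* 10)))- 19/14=-1621/266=-6.09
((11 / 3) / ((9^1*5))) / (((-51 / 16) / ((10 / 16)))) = -22 / 1377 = -0.02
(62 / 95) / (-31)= -0.02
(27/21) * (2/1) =2.57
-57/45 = -19/15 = -1.27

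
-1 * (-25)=25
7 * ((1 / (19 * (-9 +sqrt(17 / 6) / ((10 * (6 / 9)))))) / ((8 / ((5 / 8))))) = -2625 / 820154 - 175 * sqrt(102) / 19683696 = -0.00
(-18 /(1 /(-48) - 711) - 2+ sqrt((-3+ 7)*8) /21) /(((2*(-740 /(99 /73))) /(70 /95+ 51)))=3279290949 /35029323020 - 32439*sqrt(2) /3592330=0.08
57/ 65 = 0.88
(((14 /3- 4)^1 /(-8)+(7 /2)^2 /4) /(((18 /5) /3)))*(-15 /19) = -3575 /1824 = -1.96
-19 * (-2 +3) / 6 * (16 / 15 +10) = -1577 / 45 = -35.04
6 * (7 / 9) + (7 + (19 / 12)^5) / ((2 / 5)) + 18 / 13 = 313314563 / 6469632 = 48.43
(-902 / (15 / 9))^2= 7322436 / 25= 292897.44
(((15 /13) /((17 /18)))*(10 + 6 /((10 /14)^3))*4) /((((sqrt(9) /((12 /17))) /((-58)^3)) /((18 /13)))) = -10037735073792 /1221025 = -8220744.93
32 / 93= 0.34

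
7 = 7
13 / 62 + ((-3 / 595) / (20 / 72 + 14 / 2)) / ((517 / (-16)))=523921913 / 2498449030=0.21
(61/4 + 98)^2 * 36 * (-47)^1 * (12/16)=-260410221/16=-16275638.81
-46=-46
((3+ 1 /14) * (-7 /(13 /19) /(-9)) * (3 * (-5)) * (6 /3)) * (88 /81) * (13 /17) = -359480 /4131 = -87.02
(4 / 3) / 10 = 2 / 15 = 0.13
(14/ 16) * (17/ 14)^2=289/ 224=1.29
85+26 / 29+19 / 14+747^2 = 226587079 / 406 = 558096.25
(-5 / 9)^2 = 25 / 81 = 0.31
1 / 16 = 0.06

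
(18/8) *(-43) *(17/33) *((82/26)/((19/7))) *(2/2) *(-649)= 37134069/988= 37585.09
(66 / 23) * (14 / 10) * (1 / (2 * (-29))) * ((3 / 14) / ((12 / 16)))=-66 / 3335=-0.02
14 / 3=4.67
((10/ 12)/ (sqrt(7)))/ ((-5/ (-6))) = sqrt(7)/ 7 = 0.38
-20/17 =-1.18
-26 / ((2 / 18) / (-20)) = 4680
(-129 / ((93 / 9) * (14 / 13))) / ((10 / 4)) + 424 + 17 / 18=8208607 / 19530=420.31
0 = 0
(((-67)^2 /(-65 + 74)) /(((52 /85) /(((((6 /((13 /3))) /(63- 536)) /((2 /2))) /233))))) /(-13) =381565 /484258346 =0.00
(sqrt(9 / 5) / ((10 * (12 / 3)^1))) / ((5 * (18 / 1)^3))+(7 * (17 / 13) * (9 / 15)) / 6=sqrt(5) / 1944000+119 / 130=0.92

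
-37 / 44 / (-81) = 37 / 3564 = 0.01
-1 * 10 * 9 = -90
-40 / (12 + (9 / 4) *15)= -160 / 183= -0.87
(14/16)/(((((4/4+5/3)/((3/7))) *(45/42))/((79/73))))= 0.14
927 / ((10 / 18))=8343 / 5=1668.60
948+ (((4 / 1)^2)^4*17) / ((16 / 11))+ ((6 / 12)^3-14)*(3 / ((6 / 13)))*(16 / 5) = 3833057 / 5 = 766611.40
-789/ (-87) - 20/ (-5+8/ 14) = 12213/ 899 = 13.59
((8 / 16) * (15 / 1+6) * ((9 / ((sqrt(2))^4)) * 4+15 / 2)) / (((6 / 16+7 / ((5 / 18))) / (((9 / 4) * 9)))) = 8505 / 62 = 137.18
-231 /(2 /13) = -3003 /2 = -1501.50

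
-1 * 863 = -863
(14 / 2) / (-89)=-7 / 89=-0.08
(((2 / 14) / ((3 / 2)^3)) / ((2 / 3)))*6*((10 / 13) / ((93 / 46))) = 3680 / 25389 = 0.14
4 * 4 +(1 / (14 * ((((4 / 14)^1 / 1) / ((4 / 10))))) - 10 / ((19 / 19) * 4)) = 68 / 5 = 13.60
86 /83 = 1.04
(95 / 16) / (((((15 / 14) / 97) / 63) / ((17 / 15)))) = 1535219 / 40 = 38380.48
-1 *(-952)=952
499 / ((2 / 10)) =2495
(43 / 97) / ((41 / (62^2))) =165292 / 3977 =41.56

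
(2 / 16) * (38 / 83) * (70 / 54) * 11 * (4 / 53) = 0.06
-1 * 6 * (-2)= 12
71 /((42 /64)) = 2272 /21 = 108.19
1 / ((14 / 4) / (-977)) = -1954 / 7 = -279.14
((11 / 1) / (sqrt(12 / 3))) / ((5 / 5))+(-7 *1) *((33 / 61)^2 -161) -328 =802.45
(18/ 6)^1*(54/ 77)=162/ 77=2.10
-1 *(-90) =90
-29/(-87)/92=1/276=0.00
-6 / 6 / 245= -1 / 245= -0.00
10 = 10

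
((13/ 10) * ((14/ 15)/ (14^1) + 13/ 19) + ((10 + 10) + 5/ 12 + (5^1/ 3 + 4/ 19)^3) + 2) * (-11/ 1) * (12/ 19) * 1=-6112949821/ 29322225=-208.47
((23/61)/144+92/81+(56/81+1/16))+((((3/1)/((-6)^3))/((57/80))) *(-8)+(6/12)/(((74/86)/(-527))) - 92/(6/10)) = -6356753261/13894092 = -457.51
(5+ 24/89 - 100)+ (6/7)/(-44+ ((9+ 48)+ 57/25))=-11265572/118993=-94.67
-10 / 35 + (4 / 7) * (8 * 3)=94 / 7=13.43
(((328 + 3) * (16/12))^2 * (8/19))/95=14023808/16245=863.27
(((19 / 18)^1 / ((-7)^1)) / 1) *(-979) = 18601 / 126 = 147.63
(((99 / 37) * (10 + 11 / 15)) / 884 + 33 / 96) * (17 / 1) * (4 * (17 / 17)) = 492239 / 19240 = 25.58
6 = 6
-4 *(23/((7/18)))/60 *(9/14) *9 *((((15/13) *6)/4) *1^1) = -50301/1274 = -39.48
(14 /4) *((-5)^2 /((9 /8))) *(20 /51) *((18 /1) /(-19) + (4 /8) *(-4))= -784000 /8721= -89.90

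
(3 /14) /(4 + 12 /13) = 39 /896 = 0.04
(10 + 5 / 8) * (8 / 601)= 0.14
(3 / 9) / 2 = 1 / 6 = 0.17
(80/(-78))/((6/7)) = -140/117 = -1.20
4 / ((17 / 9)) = 36 / 17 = 2.12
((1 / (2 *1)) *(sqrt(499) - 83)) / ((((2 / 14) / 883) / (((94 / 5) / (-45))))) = 78322.87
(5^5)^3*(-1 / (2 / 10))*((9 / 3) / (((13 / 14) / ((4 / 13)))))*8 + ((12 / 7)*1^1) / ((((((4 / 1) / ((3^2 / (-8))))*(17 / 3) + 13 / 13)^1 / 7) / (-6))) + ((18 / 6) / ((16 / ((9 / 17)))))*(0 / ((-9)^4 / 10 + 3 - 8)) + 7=-106025390624059853 / 87373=-1213480029575.04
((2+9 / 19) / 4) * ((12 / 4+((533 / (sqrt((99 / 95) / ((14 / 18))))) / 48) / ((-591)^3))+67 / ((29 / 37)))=60301 / 1102 - 25051 * sqrt(7315) / 74550827241792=54.72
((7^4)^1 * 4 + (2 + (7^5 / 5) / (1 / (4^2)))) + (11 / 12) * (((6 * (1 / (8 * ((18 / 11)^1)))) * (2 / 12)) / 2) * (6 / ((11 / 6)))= 30426487 / 480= 63388.51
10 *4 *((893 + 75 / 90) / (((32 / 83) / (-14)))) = -15579515 / 12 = -1298292.92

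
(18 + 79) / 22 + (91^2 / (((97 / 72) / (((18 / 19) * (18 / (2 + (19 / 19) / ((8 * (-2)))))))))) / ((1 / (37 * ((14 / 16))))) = 2201475340429 / 1256926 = 1751475.70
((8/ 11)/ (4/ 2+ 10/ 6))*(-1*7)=-168/ 121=-1.39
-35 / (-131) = 35 / 131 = 0.27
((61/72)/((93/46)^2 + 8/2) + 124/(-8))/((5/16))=-37938064/770085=-49.26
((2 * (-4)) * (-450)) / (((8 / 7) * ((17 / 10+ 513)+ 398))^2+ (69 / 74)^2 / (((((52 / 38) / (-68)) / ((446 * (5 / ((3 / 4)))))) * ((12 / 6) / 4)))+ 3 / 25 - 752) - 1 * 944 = -17089025820130048 / 18102864729767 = -944.00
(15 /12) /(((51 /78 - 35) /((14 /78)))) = -35 /5358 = -0.01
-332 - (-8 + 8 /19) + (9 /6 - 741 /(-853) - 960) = -41556445 /32414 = -1282.05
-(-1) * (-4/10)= -2/5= -0.40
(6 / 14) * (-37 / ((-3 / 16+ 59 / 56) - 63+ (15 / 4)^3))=7104 / 4211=1.69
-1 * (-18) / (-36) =-1 / 2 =-0.50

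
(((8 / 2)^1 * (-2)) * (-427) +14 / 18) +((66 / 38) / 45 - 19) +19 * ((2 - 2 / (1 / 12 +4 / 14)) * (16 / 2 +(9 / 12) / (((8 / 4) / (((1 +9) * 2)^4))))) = -103241916637 / 26505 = -3895186.44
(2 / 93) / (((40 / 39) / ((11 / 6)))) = 143 / 3720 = 0.04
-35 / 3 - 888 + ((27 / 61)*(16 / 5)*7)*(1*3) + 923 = 48566 / 915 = 53.08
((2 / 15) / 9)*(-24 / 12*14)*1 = -56 / 135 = -0.41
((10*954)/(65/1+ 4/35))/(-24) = -525/86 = -6.10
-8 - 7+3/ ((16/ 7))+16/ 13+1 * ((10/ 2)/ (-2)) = -3111/ 208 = -14.96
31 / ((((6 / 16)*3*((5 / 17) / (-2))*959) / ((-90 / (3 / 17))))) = 286688 / 2877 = 99.65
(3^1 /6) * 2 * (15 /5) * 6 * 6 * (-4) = -432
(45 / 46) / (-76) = -45 / 3496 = -0.01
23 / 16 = 1.44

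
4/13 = 0.31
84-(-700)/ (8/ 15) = 2793/ 2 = 1396.50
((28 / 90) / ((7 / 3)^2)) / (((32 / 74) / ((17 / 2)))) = 629 / 560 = 1.12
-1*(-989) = 989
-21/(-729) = 7/243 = 0.03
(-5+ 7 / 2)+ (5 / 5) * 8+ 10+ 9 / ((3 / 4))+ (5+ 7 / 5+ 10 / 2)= 399 / 10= 39.90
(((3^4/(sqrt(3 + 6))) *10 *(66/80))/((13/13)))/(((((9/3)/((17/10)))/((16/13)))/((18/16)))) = 45441/260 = 174.77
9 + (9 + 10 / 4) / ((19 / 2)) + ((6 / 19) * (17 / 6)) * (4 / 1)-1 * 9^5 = -1121669 / 19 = -59035.21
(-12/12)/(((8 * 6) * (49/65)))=-65/2352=-0.03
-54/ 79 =-0.68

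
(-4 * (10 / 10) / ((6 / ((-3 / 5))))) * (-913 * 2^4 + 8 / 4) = -29212 / 5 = -5842.40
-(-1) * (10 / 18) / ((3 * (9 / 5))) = 25 / 243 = 0.10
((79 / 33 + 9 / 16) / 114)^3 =3803721481 / 218080242597888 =0.00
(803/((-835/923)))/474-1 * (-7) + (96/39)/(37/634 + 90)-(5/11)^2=175891295811911/35547317223990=4.95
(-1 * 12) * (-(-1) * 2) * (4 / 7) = -96 / 7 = -13.71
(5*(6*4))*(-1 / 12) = -10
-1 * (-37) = 37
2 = 2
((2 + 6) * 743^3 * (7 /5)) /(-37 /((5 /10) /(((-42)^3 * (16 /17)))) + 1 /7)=2733388920248 /3070206805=890.29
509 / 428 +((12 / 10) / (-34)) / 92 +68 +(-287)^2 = 34489665077 / 418370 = 82438.19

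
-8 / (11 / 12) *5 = -480 / 11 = -43.64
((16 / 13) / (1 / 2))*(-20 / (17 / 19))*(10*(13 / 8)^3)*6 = -240825 / 17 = -14166.18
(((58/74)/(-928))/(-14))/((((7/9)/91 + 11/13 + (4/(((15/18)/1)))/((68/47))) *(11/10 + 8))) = 3825/2407315904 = 0.00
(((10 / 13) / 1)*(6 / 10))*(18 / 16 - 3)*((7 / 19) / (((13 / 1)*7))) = -0.00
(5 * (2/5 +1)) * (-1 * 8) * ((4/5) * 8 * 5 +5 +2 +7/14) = -2212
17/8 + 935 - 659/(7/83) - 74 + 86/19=-6946.21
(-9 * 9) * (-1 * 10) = 810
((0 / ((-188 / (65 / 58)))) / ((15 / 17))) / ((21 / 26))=0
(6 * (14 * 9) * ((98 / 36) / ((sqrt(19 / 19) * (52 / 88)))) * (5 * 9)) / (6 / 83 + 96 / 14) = 17935470 / 793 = 22617.24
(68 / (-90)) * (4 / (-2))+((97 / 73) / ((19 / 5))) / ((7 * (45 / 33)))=676217 / 436905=1.55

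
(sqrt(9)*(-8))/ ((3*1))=-8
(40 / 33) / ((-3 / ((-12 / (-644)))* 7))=-40 / 37191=-0.00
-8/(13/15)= -120/13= -9.23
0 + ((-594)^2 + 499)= 353335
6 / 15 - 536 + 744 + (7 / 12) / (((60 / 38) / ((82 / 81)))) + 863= 3125293 / 2916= 1071.77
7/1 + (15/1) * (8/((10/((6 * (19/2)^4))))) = 1172903/2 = 586451.50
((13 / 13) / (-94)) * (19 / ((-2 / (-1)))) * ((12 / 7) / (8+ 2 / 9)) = -513 / 24346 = -0.02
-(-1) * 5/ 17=5/ 17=0.29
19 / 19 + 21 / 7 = 4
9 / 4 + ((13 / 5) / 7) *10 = 167 / 28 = 5.96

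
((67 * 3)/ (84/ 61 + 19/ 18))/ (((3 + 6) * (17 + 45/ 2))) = 49044/ 211009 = 0.23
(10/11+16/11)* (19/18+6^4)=303511/99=3065.77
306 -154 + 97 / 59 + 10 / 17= 154695 / 1003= 154.23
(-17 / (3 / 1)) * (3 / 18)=-17 / 18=-0.94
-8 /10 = -4 /5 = -0.80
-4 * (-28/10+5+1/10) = -46/5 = -9.20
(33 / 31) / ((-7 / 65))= -2145 / 217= -9.88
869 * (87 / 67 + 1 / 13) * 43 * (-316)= -14145950456 / 871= -16241045.30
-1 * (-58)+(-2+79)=135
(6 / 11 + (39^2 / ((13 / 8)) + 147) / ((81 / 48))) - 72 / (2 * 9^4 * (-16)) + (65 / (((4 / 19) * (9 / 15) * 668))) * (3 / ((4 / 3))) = 644.06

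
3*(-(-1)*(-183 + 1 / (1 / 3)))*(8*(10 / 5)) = -8640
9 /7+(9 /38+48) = 13173 /266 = 49.52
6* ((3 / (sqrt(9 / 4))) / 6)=2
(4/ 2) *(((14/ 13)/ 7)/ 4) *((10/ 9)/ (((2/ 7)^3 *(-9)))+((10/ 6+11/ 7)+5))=6679/ 29484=0.23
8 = 8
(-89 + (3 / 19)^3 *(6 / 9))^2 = 372628447489 / 47045881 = 7920.53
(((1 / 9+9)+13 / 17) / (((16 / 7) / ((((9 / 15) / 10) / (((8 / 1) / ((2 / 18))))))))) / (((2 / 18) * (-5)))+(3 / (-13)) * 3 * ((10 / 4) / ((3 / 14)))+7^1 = -22985501 / 21216000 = -1.08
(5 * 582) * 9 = 26190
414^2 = 171396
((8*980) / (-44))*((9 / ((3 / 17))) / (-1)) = 99960 / 11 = 9087.27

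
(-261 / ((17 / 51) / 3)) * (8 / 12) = -1566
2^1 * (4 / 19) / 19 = 8 / 361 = 0.02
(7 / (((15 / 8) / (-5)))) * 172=-9632 / 3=-3210.67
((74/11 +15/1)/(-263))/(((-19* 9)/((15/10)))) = 239/329802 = 0.00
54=54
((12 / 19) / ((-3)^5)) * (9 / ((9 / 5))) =-20 / 1539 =-0.01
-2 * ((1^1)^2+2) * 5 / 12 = -5 / 2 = -2.50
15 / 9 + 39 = 122 / 3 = 40.67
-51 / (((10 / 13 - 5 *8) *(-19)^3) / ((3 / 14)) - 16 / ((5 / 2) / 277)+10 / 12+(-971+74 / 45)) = -59670 / 1465990453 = -0.00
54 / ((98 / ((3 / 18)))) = 0.09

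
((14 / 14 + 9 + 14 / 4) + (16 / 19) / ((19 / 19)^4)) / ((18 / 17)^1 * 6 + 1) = 1853 / 950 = 1.95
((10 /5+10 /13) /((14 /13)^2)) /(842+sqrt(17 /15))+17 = 8859968729 /521087707 - 117 * sqrt(255) /521087707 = 17.00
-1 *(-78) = 78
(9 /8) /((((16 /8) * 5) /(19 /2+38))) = 171 /32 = 5.34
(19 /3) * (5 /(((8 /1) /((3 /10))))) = 19 /16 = 1.19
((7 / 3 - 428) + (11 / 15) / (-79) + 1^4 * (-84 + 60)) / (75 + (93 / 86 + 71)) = -15275492 / 4996355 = -3.06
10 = 10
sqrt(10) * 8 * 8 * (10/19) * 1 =640 * sqrt(10)/19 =106.52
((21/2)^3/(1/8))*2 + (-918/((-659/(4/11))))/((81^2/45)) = 3625182086/195723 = 18522.00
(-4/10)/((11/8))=-0.29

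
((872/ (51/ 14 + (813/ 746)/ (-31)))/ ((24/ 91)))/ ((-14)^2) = 150319/ 32148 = 4.68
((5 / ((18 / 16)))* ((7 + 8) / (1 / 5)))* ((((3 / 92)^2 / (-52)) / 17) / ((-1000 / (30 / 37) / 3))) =135 / 138420256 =0.00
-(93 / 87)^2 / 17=-961 / 14297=-0.07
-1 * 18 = -18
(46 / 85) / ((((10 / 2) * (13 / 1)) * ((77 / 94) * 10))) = 0.00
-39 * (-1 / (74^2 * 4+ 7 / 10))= 390 / 219047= 0.00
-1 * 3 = -3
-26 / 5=-5.20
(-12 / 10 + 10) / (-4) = -11 / 5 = -2.20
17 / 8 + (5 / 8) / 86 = 1467 / 688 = 2.13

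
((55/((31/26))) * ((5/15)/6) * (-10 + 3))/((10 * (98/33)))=-1573/2604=-0.60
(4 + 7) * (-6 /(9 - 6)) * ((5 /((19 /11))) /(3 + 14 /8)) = -4840 /361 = -13.41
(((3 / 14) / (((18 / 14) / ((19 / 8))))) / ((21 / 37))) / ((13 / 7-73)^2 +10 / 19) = 93499 / 678609504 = 0.00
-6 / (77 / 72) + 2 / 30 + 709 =812492 / 1155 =703.46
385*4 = 1540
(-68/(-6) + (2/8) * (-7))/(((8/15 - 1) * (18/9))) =-575/56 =-10.27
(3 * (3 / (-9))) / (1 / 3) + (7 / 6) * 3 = 0.50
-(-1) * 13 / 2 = 13 / 2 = 6.50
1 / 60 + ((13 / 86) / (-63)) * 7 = -1 / 7740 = -0.00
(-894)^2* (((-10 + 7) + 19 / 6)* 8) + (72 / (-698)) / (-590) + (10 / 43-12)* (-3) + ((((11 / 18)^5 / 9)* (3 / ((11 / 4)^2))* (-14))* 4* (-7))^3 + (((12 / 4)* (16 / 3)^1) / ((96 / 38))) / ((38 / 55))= 52454227832332676464590804319 / 49220644934156252859990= 1065695.66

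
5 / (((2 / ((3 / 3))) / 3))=15 / 2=7.50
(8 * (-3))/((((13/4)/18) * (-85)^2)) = -1728/93925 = -0.02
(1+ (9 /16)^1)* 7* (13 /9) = 2275 /144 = 15.80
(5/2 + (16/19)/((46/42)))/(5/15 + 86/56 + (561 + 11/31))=3719814/640919495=0.01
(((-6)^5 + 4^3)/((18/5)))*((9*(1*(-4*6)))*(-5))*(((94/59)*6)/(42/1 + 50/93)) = -30338236800/58351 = -519926.60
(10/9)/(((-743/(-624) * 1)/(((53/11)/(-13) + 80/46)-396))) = -368.25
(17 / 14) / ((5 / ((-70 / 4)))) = -17 / 4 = -4.25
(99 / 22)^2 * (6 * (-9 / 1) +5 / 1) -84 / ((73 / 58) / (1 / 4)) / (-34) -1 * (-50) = -4674893 / 4964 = -941.76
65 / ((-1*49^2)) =-65 / 2401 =-0.03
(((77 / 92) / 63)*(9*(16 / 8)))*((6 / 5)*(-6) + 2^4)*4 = 8.42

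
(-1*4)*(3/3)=-4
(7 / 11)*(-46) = -322 / 11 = -29.27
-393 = -393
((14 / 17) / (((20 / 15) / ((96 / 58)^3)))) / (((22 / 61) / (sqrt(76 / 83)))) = 70834176 * sqrt(1577) / 378541669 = 7.43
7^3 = 343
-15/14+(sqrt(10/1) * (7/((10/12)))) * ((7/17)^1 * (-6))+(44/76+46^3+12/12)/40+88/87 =2367.75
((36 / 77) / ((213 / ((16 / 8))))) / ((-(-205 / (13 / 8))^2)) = -507 / 1838005400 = -0.00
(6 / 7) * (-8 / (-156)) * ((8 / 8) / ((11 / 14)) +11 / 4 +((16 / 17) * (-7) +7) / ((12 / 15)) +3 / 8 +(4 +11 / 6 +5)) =70667 / 102102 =0.69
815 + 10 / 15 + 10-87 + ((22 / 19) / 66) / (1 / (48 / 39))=182456 / 247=738.69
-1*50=-50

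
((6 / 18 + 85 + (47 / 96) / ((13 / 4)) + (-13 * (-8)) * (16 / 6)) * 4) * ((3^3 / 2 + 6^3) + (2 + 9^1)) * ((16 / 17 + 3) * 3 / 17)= 280620321 / 1156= 242751.14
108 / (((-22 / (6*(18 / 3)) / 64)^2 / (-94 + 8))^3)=-160558751983945431197417472 / 1771561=-90631229736907411710.59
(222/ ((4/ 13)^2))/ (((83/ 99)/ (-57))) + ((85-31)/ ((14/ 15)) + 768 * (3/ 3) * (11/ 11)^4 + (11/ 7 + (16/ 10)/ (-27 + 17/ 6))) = -534436417079/ 3369800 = -158595.89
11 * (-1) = -11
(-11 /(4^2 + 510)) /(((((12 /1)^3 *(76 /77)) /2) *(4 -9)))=847 /172696320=0.00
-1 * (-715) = 715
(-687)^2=471969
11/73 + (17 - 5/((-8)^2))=79763/4672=17.07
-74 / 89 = -0.83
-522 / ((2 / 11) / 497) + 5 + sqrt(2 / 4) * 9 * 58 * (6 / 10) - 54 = -1426936 + 783 * sqrt(2) / 5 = -1426714.53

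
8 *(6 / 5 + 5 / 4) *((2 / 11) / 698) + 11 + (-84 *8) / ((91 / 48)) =-85704401 / 249535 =-343.46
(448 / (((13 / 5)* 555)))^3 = 89915392 / 3004685307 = 0.03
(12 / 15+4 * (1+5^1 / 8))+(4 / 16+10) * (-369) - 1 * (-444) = -3330.95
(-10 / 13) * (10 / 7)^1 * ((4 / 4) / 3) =-100 / 273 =-0.37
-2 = -2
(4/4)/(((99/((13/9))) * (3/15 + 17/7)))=455/81972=0.01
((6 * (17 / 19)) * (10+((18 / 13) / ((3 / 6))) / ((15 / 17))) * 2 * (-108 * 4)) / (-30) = 12543552 / 6175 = 2031.34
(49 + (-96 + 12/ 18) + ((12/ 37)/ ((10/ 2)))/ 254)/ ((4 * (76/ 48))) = -3265787/ 446405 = -7.32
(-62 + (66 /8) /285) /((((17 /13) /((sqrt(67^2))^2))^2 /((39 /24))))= -1186670950.53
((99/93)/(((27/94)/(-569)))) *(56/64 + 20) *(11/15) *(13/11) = -638649583/16740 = -38151.11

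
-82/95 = -0.86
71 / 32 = 2.22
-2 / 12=-1 / 6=-0.17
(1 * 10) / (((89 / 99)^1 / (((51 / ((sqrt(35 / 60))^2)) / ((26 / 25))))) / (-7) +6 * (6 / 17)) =7573500 / 1602643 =4.73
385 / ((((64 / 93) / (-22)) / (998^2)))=-98070288855 / 8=-12258786106.88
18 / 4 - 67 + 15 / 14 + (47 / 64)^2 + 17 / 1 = -43.89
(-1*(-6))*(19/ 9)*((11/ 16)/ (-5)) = -209/ 120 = -1.74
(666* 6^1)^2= 15968016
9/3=3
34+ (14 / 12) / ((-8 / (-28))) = 457 / 12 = 38.08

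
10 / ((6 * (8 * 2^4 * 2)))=5 / 768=0.01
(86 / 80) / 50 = 43 / 2000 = 0.02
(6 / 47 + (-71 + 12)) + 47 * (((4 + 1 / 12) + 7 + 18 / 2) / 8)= 266737 / 4512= 59.12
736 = 736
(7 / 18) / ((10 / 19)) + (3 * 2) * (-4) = -4187 / 180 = -23.26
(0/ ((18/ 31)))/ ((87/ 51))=0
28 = 28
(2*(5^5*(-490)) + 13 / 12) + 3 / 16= -146999939 / 48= -3062498.73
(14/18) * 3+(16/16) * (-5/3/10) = 13/6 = 2.17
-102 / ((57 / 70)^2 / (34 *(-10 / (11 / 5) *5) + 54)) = 1317139600 / 11913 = 110563.22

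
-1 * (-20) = 20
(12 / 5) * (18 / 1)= 216 / 5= 43.20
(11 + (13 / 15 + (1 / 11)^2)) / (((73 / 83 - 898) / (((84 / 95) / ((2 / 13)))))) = -325579618 / 4279645975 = -0.08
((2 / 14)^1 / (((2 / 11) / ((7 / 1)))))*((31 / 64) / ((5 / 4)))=341 / 160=2.13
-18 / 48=-3 / 8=-0.38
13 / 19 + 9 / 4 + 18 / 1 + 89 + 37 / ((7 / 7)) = 146.93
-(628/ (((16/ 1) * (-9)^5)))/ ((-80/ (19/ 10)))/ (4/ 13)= -0.00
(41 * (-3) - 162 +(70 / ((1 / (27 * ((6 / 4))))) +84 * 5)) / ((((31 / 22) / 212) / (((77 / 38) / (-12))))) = -44442090 / 589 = -75453.46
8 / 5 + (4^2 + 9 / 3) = 103 / 5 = 20.60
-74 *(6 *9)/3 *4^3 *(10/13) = -65575.38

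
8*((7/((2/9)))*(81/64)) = 5103/16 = 318.94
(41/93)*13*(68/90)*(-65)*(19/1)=-4476134/837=-5347.83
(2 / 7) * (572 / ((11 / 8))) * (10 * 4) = 33280 / 7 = 4754.29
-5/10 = -1/2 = -0.50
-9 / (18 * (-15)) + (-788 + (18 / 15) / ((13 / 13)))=-23603 / 30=-786.77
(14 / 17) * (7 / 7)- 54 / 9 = -88 / 17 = -5.18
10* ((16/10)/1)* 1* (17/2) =136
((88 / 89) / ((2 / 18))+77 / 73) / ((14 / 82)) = 2651429 / 45479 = 58.30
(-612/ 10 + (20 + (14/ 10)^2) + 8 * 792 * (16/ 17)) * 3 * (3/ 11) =22659507/ 4675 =4846.95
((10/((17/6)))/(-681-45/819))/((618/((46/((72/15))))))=-52325/651119856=-0.00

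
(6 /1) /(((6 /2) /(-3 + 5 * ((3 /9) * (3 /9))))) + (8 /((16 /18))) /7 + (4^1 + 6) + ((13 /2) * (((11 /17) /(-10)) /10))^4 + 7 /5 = 65640850664180863 /8418916800000000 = 7.80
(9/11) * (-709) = -6381/11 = -580.09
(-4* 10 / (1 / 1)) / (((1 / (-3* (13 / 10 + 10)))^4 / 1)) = -13206836241 / 250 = -52827344.96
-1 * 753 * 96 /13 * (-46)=3325248 /13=255788.31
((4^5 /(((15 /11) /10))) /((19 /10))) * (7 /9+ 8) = 17797120 /513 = 34692.24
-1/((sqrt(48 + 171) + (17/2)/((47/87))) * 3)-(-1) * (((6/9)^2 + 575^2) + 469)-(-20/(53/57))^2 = 330631.78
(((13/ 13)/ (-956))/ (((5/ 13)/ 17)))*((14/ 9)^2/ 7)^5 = -950872832/ 4166707359195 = -0.00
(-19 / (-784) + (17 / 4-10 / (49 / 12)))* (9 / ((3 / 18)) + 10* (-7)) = -1431 / 49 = -29.20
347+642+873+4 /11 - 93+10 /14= 136296 /77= 1770.08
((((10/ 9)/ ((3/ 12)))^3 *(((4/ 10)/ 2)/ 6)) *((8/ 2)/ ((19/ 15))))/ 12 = 32000/ 41553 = 0.77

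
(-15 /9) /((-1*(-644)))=-5 /1932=-0.00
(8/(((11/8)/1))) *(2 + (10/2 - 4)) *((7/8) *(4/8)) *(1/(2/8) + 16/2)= 1008/11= 91.64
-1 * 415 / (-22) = 415 / 22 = 18.86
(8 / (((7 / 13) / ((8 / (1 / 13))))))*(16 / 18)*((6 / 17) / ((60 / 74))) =3201536 / 5355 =597.86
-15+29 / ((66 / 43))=257 / 66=3.89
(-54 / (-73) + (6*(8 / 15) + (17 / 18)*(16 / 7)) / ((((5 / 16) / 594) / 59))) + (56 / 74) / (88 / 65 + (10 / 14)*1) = 267302720432582 / 444787175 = 600967.69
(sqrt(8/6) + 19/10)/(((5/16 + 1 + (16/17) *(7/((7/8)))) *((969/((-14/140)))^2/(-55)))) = -22/174783375 - 88 *sqrt(3)/1992530475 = -0.00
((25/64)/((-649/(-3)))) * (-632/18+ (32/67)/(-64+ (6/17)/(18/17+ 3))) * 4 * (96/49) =-51882440/104402683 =-0.50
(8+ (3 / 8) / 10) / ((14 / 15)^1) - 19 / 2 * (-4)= 10441 / 224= 46.61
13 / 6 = 2.17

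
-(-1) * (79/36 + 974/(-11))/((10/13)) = -88907/792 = -112.26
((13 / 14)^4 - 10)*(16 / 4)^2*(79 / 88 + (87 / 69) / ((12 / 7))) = -1175491761 / 4859624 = -241.89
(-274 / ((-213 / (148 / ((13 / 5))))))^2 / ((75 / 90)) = 16444647040 / 2555787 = 6434.28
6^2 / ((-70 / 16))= -288 / 35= -8.23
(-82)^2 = 6724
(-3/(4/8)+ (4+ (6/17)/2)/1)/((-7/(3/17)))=93/2023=0.05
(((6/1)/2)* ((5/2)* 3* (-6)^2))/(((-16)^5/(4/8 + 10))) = -8505/1048576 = -0.01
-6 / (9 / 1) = -2 / 3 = -0.67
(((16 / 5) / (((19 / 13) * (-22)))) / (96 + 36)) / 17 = -26 / 586245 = -0.00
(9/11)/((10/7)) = 63/110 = 0.57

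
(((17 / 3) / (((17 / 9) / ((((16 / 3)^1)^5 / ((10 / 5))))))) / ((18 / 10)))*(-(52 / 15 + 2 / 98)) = -1343750144 / 107163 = -12539.31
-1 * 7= -7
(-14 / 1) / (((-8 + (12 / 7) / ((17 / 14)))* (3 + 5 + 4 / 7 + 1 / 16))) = 238 / 967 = 0.25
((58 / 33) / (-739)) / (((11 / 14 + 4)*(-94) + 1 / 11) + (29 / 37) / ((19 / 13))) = 285418 / 53911380939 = 0.00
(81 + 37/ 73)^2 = 35402500/ 5329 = 6643.37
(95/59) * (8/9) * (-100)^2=7600000/531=14312.62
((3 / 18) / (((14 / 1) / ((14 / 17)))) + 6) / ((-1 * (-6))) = 613 / 612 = 1.00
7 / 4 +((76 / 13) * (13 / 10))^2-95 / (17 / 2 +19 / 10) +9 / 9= 16697 / 325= 51.38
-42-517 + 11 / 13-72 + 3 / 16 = -131033 / 208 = -629.97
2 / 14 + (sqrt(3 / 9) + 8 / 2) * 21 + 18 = 7 * sqrt(3) + 715 / 7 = 114.27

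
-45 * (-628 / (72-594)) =-1570 / 29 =-54.14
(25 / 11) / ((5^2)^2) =1 / 275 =0.00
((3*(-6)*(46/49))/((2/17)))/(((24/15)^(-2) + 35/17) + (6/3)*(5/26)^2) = -1294091136/22735265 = -56.92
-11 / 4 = -2.75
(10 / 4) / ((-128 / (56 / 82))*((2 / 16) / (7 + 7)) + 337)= 245 / 32862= 0.01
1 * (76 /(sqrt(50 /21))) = 38 * sqrt(42) /5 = 49.25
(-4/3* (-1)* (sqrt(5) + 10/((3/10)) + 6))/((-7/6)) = -944/21 - 8* sqrt(5)/7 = -47.51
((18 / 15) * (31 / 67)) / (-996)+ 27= 1501439 / 55610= 27.00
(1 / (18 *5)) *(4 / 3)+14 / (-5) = -376 / 135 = -2.79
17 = 17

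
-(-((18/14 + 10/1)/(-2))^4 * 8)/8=38950081/38416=1013.90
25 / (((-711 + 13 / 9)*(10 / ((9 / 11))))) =-0.00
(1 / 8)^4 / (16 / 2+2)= 1 / 40960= 0.00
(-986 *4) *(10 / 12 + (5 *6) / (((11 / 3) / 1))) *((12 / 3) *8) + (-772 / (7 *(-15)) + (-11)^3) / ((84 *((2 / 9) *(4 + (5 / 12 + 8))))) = -2741311468117 / 2409330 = -1137789.95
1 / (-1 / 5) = -5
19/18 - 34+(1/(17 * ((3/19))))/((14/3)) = -35198/1071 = -32.86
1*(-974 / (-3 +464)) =-974 / 461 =-2.11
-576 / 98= -288 / 49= -5.88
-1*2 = -2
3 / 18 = 0.17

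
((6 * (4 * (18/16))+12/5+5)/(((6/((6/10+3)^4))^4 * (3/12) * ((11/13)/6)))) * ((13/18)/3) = 144246390.54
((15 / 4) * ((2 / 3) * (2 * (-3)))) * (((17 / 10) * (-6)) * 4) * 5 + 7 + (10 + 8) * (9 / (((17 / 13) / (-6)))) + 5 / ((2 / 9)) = 79771 / 34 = 2346.21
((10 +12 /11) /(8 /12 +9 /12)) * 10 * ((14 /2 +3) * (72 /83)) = 10540800 /15521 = 679.13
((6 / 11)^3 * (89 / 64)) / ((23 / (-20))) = -12015 / 61226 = -0.20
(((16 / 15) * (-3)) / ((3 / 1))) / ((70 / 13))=-104 / 525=-0.20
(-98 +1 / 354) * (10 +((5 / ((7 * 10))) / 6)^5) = -1450819049414531 / 1480470276096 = -979.97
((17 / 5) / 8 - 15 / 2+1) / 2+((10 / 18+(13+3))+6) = 14053 / 720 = 19.52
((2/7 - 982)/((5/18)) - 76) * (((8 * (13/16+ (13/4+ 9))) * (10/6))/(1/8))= -105633616/21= -5030172.19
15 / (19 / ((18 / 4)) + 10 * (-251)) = -135 / 22552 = -0.01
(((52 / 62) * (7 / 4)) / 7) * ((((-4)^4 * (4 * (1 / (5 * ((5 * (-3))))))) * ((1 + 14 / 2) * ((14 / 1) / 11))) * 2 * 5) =-1490944 / 5115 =-291.48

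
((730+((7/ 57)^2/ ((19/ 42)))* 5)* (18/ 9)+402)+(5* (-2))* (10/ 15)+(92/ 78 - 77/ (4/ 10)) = 890428547/ 535002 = 1664.35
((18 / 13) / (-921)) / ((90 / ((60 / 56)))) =-1 / 55874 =-0.00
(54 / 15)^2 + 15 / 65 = 13.19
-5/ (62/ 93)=-15/ 2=-7.50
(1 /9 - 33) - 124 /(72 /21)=-1243 /18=-69.06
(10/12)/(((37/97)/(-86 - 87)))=-83905/222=-377.95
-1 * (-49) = 49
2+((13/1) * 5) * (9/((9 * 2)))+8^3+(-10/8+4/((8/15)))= 2211/4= 552.75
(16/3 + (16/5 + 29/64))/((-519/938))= -4046063/249120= -16.24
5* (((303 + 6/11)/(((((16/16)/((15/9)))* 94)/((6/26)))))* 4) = 166950/6721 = 24.84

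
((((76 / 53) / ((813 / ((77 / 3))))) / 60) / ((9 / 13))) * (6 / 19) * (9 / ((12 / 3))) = 1001 / 1292670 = 0.00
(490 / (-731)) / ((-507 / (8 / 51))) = 3920 / 18901467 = 0.00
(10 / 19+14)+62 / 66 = 9697 / 627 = 15.47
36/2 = 18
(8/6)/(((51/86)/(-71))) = -24424/153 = -159.63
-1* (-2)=2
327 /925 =0.35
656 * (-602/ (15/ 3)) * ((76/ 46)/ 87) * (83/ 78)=-622776224/ 390195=-1596.06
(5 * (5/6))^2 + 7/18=71/4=17.75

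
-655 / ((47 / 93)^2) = -5665095 / 2209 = -2564.55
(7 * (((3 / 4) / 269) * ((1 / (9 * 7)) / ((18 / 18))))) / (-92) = -1 / 296976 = -0.00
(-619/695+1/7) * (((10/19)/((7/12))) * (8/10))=-349248/647045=-0.54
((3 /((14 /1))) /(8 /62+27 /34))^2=2499561 /46389721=0.05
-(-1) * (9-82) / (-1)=73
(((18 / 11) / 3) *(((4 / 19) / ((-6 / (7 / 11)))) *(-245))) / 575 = 0.01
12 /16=3 /4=0.75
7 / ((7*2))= 0.50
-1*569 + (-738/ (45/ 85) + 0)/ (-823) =-466893/ 823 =-567.31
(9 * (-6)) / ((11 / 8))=-432 / 11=-39.27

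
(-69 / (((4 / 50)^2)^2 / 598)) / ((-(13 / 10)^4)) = 774902343750 / 2197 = 352709305.30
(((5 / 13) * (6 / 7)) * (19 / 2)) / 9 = 95 / 273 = 0.35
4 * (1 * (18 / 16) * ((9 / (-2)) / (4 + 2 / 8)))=-81 / 17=-4.76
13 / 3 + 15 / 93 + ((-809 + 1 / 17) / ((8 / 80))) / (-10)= 813.44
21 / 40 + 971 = 971.52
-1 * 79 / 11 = -79 / 11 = -7.18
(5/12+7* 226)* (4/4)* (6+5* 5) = 49054.92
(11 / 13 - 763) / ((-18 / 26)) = 9908 / 9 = 1100.89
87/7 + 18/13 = 1257/91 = 13.81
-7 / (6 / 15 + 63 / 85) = -595 / 97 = -6.13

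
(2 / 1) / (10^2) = 1 / 50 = 0.02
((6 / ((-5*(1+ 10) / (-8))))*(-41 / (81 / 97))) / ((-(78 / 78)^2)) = 63632 / 1485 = 42.85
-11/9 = -1.22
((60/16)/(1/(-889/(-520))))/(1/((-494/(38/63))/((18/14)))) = -130683/32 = -4083.84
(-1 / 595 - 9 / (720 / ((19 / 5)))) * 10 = -2341 / 4760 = -0.49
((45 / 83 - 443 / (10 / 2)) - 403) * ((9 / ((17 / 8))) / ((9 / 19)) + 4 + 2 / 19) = -858766846 / 134045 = -6406.56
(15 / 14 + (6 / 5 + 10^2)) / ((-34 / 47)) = -336473 / 2380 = -141.38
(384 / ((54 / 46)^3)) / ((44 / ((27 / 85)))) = 389344 / 227205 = 1.71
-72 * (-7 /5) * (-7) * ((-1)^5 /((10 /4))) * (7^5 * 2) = 237180384 /25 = 9487215.36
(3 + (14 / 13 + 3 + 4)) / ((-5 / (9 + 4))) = -144 / 5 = -28.80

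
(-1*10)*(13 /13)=-10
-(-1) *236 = 236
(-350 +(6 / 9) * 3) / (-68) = 87 / 17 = 5.12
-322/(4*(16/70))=-5635/16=-352.19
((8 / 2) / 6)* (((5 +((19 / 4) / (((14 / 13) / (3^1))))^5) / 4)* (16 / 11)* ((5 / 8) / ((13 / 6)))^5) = 56549846902703315625 / 287911857455366144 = 196.41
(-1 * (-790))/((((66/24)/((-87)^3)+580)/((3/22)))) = 0.19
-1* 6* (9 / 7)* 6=-324 / 7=-46.29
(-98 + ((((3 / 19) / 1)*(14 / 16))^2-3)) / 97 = -2333063 / 2241088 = -1.04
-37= -37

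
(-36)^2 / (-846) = -72 / 47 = -1.53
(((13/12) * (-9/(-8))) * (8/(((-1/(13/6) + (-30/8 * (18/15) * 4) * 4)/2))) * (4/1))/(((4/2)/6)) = -507/157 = -3.23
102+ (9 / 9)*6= 108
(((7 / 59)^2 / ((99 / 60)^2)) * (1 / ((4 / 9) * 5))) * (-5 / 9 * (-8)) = 0.01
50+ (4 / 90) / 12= 13501 / 270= 50.00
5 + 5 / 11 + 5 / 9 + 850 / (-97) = -26435 / 9603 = -2.75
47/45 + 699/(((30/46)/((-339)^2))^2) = 4883505043671046/225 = 21704466860760.20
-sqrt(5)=-2.24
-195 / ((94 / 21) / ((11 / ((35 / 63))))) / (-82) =81081 / 7708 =10.52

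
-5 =-5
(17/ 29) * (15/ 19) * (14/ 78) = 0.08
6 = 6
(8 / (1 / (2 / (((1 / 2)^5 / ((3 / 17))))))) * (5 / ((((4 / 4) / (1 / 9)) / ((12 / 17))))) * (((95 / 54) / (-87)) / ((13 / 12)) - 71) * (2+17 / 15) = -69583366144 / 8825193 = -7884.63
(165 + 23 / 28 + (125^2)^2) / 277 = 6835942143 / 7756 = 881374.70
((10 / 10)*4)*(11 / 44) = 1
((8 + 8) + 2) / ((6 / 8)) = 24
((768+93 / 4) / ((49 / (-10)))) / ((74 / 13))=-205725 / 7252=-28.37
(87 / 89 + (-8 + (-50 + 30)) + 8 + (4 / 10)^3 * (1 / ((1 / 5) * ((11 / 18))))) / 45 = -452759 / 1101375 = -0.41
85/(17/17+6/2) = 85/4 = 21.25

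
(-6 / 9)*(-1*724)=1448 / 3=482.67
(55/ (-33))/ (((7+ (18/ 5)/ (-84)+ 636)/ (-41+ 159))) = -41300/ 135021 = -0.31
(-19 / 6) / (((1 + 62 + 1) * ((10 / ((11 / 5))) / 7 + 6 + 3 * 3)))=-1463 / 462720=-0.00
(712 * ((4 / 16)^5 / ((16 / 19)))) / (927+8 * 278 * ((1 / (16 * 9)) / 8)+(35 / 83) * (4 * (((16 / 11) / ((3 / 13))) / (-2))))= 13894947 / 15542973184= 0.00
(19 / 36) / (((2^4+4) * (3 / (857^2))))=13954531 / 2160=6460.43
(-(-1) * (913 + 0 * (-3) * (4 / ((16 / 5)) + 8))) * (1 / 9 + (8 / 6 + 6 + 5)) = 102256 / 9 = 11361.78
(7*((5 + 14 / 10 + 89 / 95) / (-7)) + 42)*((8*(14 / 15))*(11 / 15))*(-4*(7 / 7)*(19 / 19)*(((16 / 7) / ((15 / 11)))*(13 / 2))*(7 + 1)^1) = -21216825344 / 320625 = -66173.33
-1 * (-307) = 307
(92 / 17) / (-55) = -92 / 935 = -0.10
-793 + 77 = -716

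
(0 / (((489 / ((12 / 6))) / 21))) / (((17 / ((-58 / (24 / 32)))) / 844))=0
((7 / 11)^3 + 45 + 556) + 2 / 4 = 1601879 / 2662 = 601.76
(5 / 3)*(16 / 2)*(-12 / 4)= -40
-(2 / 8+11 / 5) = -49 / 20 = -2.45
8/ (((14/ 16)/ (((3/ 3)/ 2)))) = 32/ 7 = 4.57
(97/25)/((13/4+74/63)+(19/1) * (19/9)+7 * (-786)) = -2716/3820225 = -0.00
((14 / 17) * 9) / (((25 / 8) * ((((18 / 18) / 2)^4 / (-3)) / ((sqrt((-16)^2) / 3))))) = -258048 / 425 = -607.17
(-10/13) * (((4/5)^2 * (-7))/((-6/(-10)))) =224/39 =5.74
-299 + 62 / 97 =-28941 / 97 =-298.36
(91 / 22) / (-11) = -91 / 242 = -0.38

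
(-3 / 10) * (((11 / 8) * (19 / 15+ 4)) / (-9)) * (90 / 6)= 3.62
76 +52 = 128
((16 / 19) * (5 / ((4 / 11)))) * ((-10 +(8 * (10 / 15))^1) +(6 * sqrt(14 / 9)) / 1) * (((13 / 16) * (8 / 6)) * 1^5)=-10010 / 171 +1430 * sqrt(14) / 57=35.33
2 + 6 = 8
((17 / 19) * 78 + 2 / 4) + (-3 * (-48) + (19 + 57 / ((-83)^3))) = 233.29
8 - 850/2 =-417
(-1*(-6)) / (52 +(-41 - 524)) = -2 / 171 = -0.01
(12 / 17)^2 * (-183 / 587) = -26352 / 169643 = -0.16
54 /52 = 27 /26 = 1.04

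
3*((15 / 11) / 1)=45 / 11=4.09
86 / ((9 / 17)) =1462 / 9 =162.44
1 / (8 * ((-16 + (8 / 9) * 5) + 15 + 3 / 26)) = 0.04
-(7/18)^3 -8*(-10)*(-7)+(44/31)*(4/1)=-100227721/180792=-554.38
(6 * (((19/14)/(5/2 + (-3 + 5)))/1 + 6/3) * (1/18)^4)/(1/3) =145/367416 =0.00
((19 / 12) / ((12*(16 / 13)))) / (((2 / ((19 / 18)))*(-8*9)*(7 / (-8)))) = 4693 / 5225472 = 0.00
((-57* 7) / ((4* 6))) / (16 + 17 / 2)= -19 / 28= -0.68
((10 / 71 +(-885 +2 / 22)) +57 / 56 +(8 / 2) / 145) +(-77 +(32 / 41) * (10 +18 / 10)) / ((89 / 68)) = -21648753068203 / 23140936280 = -935.52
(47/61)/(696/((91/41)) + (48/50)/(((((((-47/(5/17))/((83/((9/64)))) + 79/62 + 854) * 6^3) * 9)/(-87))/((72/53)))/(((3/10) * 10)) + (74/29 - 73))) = 809880253122395/329612908596282856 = 0.00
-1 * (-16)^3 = 4096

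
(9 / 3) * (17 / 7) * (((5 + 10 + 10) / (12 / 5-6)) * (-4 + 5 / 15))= 23375 / 126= 185.52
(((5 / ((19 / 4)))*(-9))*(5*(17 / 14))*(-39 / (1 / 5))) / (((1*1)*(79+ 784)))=1491750 / 114779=13.00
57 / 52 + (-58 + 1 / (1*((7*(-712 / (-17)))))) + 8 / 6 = -10800911 / 194376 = -55.57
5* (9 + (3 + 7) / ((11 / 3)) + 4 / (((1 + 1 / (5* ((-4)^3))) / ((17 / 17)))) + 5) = 103.70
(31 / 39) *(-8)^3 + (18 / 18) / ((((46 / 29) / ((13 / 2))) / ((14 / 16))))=-11578871 / 28704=-403.39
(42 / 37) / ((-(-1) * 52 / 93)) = 1953 / 962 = 2.03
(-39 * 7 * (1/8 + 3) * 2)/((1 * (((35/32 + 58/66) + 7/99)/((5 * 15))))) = -405405000/6473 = -62630.16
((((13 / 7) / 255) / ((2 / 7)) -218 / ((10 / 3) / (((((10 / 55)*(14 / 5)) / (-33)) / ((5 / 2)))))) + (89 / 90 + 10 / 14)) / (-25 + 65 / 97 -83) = -3350361473 / 168646487625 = -0.02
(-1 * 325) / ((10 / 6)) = -195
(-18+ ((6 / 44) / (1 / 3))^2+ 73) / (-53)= -26701 / 25652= -1.04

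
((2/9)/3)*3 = 2/9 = 0.22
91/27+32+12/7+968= 189961/189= 1005.08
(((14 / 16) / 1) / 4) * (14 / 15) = 49 / 240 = 0.20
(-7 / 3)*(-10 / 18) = 35 / 27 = 1.30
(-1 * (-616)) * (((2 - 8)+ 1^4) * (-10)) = 30800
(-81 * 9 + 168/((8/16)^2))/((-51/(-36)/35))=-23940/17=-1408.24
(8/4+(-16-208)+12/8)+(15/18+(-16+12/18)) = -235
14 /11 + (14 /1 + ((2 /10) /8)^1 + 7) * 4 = 9391 /110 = 85.37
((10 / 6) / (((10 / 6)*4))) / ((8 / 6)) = 3 / 16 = 0.19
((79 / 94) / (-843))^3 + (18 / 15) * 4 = 11942012633706517 / 2487919299202440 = 4.80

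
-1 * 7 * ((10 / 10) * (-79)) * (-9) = -4977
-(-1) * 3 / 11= 3 / 11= 0.27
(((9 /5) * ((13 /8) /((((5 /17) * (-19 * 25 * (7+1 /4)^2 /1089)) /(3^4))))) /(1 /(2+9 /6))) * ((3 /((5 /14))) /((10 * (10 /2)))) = -25790812047 /1248359375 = -20.66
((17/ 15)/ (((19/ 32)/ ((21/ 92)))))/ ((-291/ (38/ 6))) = -952/ 100395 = -0.01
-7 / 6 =-1.17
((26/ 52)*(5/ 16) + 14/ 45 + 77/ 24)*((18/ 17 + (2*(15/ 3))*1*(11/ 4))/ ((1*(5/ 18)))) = 5139503/ 13600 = 377.90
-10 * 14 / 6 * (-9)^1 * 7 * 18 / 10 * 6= 15876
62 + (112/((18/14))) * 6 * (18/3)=3198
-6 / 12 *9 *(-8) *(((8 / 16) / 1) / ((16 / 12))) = 27 / 2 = 13.50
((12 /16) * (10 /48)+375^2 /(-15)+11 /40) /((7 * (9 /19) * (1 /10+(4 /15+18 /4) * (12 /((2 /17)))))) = -1055507 /181552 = -5.81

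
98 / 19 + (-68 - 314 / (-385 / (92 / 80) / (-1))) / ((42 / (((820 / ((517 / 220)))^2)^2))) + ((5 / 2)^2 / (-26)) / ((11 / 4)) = -94846489085867615962829 / 3897879423438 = -24332843267.43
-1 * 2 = -2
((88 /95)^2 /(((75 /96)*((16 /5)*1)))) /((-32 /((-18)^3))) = 2822688 /45125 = 62.55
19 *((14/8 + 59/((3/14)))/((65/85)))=1073975/156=6884.46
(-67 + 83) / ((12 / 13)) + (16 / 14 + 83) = 2131 / 21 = 101.48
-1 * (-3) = 3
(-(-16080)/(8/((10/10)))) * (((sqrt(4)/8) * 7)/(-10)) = -1407/4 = -351.75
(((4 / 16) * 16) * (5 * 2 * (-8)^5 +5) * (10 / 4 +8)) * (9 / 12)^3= -185791725 / 32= -5805991.41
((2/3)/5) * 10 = 4/3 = 1.33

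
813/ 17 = 47.82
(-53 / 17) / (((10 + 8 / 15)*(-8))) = 795 / 21488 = 0.04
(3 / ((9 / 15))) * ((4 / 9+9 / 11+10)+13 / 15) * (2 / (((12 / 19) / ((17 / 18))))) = 484823 / 2673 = 181.38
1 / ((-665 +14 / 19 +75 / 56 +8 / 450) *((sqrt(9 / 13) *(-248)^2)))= -9975 *sqrt(13) / 1220083439672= -0.00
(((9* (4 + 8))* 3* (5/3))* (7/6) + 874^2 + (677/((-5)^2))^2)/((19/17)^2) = 138221353331/225625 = 612615.42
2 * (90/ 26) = 90/ 13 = 6.92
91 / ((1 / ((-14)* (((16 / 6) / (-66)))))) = 5096 / 99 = 51.47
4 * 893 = 3572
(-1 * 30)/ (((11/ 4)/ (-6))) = 720/ 11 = 65.45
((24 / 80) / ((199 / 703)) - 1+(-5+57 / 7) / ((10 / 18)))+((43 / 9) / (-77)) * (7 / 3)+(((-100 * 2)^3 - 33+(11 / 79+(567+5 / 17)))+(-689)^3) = -1861808351794319573 / 5556273030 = -335082228.99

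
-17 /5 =-3.40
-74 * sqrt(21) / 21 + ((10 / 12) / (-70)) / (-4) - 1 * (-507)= 490.85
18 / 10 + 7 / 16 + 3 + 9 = 1139 / 80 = 14.24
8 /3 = 2.67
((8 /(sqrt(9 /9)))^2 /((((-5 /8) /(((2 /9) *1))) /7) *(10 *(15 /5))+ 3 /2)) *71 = -254464 /591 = -430.57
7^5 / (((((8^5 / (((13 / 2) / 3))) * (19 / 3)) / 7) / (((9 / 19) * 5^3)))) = 1720616625 / 23658496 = 72.73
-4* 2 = -8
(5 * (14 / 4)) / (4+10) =5 / 4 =1.25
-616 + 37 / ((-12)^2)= -88667 / 144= -615.74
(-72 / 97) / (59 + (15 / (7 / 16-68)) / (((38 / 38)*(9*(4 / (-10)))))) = -233496 / 18579089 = -0.01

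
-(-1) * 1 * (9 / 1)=9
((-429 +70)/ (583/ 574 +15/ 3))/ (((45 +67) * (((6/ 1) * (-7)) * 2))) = 14719/ 2320416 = 0.01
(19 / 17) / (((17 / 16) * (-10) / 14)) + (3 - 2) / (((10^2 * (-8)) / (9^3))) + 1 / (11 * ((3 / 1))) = -17957113 / 7629600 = -2.35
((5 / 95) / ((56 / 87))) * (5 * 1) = 435 / 1064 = 0.41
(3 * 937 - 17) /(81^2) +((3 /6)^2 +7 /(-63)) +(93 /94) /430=75188189 /132597810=0.57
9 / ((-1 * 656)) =-9 / 656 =-0.01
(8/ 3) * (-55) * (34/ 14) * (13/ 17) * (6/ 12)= -2860/ 21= -136.19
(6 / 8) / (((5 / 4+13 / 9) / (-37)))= -999 / 97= -10.30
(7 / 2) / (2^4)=7 / 32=0.22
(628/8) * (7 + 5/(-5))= 471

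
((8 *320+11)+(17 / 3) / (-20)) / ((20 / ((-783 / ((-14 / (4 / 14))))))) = 40257423 / 19600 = 2053.95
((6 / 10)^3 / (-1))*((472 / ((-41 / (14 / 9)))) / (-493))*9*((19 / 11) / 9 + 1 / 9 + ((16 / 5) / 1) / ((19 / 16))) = -558917856 / 2640323125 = -0.21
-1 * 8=-8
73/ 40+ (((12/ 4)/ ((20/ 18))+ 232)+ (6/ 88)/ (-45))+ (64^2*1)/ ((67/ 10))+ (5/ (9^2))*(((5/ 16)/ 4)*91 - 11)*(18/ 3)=898294769/ 1061280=846.43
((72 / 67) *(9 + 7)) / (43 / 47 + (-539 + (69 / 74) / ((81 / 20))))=-13522464 / 423002825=-0.03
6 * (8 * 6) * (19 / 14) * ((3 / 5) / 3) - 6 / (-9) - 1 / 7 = 78.70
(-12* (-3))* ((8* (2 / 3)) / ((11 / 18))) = 3456 / 11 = 314.18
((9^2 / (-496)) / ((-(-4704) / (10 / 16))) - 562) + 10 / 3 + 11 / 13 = -557.82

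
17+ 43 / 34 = 621 / 34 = 18.26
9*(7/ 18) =7/ 2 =3.50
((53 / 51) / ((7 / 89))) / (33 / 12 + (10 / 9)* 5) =56604 / 35581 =1.59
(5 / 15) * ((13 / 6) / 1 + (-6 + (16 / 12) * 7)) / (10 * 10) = 11 / 600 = 0.02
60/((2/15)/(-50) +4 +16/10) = 22500/2099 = 10.72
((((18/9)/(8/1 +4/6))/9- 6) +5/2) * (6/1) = -271/13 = -20.85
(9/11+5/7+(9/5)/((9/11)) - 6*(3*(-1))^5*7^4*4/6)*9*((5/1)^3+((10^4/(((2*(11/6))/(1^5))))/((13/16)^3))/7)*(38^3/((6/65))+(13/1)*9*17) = 10686952628524565475525/1002001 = 10665610741430962.12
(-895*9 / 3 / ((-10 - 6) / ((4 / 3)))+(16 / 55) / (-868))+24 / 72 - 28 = 28083007 / 143220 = 196.08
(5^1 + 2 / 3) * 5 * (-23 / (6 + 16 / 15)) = -9775 / 106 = -92.22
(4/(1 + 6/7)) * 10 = 21.54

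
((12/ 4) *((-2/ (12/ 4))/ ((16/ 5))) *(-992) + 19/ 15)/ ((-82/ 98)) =-456631/ 615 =-742.49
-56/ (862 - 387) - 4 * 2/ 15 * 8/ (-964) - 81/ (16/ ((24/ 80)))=-17937431/ 10989600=-1.63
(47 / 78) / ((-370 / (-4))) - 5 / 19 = -35182 / 137085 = -0.26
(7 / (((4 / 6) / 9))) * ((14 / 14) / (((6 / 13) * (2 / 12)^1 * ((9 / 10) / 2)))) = 2730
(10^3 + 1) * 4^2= 16016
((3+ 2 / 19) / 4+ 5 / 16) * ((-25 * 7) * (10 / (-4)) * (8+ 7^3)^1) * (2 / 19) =101658375 / 5776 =17600.13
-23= -23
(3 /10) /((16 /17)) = 51 /160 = 0.32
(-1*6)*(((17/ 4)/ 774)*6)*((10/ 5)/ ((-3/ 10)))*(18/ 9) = 340/ 129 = 2.64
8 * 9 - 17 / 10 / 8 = 5743 / 80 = 71.79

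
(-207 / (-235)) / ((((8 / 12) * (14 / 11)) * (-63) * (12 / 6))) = -0.01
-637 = -637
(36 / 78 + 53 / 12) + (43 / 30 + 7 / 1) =3461 / 260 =13.31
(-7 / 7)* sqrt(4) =-2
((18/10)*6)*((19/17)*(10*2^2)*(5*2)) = 82080/17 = 4828.24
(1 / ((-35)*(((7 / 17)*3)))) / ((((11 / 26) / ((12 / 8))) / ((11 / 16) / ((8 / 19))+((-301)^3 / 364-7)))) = 2119490419 / 344960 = 6144.16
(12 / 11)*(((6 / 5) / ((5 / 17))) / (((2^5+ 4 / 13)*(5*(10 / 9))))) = 5967 / 240625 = 0.02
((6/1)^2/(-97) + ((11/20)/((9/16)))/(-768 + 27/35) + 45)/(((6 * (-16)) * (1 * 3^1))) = -0.15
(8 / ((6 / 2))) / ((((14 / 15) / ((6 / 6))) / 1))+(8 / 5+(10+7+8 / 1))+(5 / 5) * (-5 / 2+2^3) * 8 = 2571 / 35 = 73.46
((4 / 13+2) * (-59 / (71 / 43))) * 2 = -152220 / 923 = -164.92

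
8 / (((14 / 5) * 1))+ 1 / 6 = 127 / 42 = 3.02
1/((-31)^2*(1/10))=10/961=0.01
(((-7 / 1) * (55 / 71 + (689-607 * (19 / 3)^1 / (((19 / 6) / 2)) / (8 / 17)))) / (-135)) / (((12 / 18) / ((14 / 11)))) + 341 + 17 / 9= -6998689 / 70290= -99.57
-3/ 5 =-0.60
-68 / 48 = -17 / 12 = -1.42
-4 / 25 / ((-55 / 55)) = 4 / 25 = 0.16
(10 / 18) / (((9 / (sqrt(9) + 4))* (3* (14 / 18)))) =5 / 27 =0.19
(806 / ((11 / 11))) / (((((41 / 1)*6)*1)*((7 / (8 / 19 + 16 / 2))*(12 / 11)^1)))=177320 / 49077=3.61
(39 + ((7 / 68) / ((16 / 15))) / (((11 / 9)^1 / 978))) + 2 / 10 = 3483389 / 29920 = 116.42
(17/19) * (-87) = -1479/19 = -77.84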